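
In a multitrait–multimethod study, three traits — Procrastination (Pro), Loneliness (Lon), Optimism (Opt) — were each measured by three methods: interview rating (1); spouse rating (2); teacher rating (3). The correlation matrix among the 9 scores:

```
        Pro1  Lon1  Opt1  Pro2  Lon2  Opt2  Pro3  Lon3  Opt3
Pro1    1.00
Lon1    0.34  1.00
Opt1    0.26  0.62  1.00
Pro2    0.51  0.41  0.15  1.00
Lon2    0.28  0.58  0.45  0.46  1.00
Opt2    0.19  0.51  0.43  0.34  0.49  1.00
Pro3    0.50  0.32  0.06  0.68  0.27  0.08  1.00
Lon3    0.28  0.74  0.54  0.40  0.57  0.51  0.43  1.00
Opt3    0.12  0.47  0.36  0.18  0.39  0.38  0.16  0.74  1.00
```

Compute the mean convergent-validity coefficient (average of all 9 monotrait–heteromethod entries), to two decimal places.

Convergent values: 0.51, 0.50, 0.68, 0.58, 0.74, 0.57, 0.43, 0.36, 0.38; mean = 4.75/9 = 0.53.

0.53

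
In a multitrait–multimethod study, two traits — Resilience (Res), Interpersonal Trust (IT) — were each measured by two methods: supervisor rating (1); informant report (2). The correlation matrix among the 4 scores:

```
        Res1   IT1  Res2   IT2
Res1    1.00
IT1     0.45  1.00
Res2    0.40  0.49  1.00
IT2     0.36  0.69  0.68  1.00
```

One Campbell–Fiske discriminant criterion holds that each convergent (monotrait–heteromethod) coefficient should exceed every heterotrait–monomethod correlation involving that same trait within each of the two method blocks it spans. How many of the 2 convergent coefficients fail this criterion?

Convergent coefficients and their comparison sets:
Res (methods 1·2): 0.40 vs {0.45, 0.68} → fail.
IT (methods 1·2): 0.69 vs {0.45, 0.68} → pass.
1 of 2 fail.

1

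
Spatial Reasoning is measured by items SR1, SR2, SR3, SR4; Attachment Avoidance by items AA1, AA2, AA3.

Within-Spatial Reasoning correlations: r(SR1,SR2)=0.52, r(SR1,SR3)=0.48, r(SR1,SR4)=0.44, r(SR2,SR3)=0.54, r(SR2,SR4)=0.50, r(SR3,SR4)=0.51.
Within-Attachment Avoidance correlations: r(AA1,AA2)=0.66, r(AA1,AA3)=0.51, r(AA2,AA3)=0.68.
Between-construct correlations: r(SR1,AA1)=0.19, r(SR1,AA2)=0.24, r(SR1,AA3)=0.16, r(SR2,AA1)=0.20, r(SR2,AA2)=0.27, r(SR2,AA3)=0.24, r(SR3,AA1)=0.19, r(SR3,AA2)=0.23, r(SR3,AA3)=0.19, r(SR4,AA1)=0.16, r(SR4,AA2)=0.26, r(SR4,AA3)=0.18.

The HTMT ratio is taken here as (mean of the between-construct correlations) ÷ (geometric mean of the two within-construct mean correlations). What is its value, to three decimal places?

Mean heterotrait r = 2.51/12 = 0.2092.
Mean within-SR = 2.99/6 = 0.4983; mean within-AA = 1.85/3 = 0.6167.
Geometric mean = √(0.4983 × 0.6167) = 0.5543.
HTMT = 0.2092 / 0.5543 = 0.377.

0.377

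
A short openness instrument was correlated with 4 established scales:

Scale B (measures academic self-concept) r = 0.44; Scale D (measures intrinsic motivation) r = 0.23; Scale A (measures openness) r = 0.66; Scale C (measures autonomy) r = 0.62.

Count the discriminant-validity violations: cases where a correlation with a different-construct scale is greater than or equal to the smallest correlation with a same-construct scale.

0

Convergent (same construct = openness): Scale A.
Smallest convergent = 0.66. Discriminant values: 0.44, 0.23, 0.62; count ≥ 0.66 → 0.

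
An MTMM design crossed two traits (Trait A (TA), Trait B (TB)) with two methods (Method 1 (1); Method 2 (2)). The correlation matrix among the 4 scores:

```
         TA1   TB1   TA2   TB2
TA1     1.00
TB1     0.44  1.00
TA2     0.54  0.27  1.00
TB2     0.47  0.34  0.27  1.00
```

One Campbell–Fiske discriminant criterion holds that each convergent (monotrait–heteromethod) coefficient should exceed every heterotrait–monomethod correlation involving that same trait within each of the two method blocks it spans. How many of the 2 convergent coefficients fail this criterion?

Checking each validity diagonal entry against its comparison values:
TA (methods 1·2): 0.54 vs {0.44, 0.27} → pass.
TB (methods 1·2): 0.34 vs {0.44, 0.27} → fail.
1 of 2 fail.

1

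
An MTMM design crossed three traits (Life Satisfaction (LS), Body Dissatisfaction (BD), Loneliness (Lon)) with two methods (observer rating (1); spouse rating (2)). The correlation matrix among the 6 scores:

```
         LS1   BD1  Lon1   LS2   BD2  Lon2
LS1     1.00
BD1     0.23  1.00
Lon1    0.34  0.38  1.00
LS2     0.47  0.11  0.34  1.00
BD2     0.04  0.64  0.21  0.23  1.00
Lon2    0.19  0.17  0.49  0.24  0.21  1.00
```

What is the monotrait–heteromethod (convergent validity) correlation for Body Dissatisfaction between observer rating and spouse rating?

Same trait (BD), different methods: r(BD1, BD2) = 0.64.

0.64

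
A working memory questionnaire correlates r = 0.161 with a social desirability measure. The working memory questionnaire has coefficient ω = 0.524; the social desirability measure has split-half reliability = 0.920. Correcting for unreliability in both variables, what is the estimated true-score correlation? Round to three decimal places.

r_true = r_obs / √(r_xx · r_yy) = 0.161 / √(0.524 × 0.920) = 0.161 / √0.482080 = 0.161 / 0.6943 ≈ 0.232.

0.232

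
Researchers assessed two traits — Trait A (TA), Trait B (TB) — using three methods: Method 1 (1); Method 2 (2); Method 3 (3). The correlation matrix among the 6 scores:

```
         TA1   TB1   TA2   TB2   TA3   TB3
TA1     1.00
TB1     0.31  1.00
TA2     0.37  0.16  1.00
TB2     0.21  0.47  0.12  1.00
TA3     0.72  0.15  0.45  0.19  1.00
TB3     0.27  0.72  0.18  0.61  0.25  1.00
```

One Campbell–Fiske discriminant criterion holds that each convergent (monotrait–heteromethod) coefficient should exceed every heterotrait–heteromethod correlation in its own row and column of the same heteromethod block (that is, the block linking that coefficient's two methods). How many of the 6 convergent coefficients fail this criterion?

Each convergent coefficient versus the relevant comparison correlations:
TA (methods 1·2): 0.37 vs {0.21, 0.16} → pass.
TA (methods 1·3): 0.72 vs {0.27, 0.15} → pass.
TA (methods 2·3): 0.45 vs {0.18, 0.19} → pass.
TB (methods 1·2): 0.47 vs {0.16, 0.21} → pass.
TB (methods 1·3): 0.72 vs {0.15, 0.27} → pass.
TB (methods 2·3): 0.61 vs {0.19, 0.18} → pass.
0 of 6 fail.

0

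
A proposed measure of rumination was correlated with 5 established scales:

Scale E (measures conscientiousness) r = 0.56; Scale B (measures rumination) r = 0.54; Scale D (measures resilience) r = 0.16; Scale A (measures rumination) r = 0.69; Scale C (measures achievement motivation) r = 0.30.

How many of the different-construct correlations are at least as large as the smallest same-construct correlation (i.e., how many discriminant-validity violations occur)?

1

Convergent (same construct = rumination): Scale B, Scale A.
Smallest convergent = 0.54. Discriminant values: 0.56, 0.16, 0.30; count ≥ 0.54 → 1.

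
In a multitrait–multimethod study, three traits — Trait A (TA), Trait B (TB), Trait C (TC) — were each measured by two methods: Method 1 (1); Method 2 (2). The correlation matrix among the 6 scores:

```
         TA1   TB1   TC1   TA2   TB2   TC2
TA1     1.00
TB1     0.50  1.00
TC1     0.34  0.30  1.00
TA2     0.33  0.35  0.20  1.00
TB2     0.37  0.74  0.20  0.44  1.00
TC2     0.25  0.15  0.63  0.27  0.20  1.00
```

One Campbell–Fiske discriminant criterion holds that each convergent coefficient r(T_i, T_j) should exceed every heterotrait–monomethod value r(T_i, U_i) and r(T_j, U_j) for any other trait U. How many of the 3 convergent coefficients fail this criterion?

Each convergent coefficient versus the relevant comparison correlations:
TA (methods 1·2): 0.33 vs {0.50, 0.44, 0.34, 0.27} → fail.
TB (methods 1·2): 0.74 vs {0.50, 0.44, 0.30, 0.20} → pass.
TC (methods 1·2): 0.63 vs {0.34, 0.27, 0.30, 0.20} → pass.
1 of 3 fail.

1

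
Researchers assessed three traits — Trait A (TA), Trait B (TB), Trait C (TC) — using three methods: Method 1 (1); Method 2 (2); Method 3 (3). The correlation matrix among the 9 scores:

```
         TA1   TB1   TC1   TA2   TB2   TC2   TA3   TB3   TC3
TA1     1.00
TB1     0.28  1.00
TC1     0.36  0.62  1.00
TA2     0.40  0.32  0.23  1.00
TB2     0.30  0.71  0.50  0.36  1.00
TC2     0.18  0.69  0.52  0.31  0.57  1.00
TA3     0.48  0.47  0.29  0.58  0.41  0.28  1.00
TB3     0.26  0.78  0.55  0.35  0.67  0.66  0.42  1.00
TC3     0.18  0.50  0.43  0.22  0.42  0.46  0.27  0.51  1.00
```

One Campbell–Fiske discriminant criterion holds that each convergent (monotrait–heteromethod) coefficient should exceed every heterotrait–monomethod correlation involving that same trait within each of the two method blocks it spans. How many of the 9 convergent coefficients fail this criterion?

3

Each convergent coefficient versus the relevant comparison correlations:
TA (methods 1·2): 0.40 vs {0.28, 0.36, 0.36, 0.31} → pass.
TA (methods 1·3): 0.48 vs {0.28, 0.42, 0.36, 0.27} → pass.
TA (methods 2·3): 0.58 vs {0.36, 0.42, 0.31, 0.27} → pass.
TB (methods 1·2): 0.71 vs {0.28, 0.36, 0.62, 0.57} → pass.
TB (methods 1·3): 0.78 vs {0.28, 0.42, 0.62, 0.51} → pass.
TB (methods 2·3): 0.67 vs {0.36, 0.42, 0.57, 0.51} → pass.
TC (methods 1·2): 0.52 vs {0.36, 0.31, 0.62, 0.57} → fail.
TC (methods 1·3): 0.43 vs {0.36, 0.27, 0.62, 0.51} → fail.
TC (methods 2·3): 0.46 vs {0.31, 0.27, 0.57, 0.51} → fail.
3 of 9 fail.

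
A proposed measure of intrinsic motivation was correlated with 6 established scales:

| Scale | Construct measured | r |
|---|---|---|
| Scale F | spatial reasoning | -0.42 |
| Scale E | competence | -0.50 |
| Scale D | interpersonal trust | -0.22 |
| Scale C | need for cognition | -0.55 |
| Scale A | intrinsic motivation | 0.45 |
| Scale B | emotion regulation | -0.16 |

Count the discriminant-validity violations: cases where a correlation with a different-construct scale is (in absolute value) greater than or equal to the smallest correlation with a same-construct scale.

Convergent (same construct = intrinsic motivation): Scale A.
Smallest convergent = 0.45. Discriminant |r|: 0.42, 0.50, 0.22, 0.55, 0.16; count ≥ 0.45 → 2.

2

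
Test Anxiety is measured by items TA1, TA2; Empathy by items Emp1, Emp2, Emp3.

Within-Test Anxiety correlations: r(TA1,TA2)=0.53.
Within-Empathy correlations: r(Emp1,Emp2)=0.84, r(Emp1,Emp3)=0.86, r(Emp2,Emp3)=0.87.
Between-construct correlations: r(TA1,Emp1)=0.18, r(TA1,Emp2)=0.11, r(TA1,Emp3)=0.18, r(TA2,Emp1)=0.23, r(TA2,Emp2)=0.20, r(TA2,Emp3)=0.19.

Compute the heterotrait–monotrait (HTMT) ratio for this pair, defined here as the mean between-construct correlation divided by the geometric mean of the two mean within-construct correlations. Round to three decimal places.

0.270

Mean between = 1.09/6 = 0.1817.
Mean within-TA = 0.53/1 = 0.5300; mean within-Emp = 2.57/3 = 0.8567.
Geometric mean = √(0.5300 × 0.8567) = 0.6738.
HTMT = 0.1817 / 0.6738 = 0.270.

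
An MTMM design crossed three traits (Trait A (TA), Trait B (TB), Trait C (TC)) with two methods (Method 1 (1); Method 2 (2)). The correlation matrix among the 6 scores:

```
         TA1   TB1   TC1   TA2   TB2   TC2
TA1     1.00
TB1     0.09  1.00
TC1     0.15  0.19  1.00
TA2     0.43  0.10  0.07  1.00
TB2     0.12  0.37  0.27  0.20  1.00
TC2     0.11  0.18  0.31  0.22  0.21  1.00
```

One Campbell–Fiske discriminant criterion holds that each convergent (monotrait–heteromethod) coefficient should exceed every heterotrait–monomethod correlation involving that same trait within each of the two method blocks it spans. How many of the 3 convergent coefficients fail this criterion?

0

Convergent coefficients and their comparison sets:
TA (methods 1·2): 0.43 vs {0.09, 0.20, 0.15, 0.22} → pass.
TB (methods 1·2): 0.37 vs {0.09, 0.20, 0.19, 0.21} → pass.
TC (methods 1·2): 0.31 vs {0.15, 0.22, 0.19, 0.21} → pass.
0 of 3 fail.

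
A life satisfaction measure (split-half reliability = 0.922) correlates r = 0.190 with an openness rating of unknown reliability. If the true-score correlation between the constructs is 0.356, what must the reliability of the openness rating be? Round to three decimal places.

r_true = r_obs / √(r_xx · r_yy) ⇒ 0.356 = 0.190 / √(0.922 · r_yy).
√(0.922 · r_yy) = 0.190 / 0.356 = 0.5337; 0.922 · r_yy = 0.2848; r_yy = 0.2848 / 0.922 ≈ 0.309.

0.309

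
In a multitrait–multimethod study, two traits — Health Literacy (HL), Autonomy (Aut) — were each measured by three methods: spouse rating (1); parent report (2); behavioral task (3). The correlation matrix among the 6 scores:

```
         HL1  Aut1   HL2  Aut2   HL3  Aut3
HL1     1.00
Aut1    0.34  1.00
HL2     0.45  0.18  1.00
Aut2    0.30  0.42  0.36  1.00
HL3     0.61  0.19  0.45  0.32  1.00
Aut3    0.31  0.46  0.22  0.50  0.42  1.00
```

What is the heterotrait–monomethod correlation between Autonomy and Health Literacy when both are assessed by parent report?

0.36

Different traits, same method: r(Aut2, HL2) = 0.36.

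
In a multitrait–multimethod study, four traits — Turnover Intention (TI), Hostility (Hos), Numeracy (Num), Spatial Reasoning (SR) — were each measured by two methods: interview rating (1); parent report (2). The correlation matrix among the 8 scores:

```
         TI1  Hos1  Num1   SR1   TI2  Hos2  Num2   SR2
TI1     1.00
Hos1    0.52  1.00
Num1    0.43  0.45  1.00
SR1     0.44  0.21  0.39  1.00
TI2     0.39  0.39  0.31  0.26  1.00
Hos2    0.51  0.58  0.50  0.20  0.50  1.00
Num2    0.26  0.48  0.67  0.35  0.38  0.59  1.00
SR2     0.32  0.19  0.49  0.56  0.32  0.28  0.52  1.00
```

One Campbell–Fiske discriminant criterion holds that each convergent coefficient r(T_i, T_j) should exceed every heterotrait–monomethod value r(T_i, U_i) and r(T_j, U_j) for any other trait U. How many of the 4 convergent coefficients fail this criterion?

Checking each validity diagonal entry against its comparison values:
TI (methods 1·2): 0.39 vs {0.52, 0.50, 0.43, 0.38, 0.44, 0.32} → fail.
Hos (methods 1·2): 0.58 vs {0.52, 0.50, 0.45, 0.59, 0.21, 0.28} → fail.
Num (methods 1·2): 0.67 vs {0.43, 0.38, 0.45, 0.59, 0.39, 0.52} → pass.
SR (methods 1·2): 0.56 vs {0.44, 0.32, 0.21, 0.28, 0.39, 0.52} → pass.
2 of 4 fail.

2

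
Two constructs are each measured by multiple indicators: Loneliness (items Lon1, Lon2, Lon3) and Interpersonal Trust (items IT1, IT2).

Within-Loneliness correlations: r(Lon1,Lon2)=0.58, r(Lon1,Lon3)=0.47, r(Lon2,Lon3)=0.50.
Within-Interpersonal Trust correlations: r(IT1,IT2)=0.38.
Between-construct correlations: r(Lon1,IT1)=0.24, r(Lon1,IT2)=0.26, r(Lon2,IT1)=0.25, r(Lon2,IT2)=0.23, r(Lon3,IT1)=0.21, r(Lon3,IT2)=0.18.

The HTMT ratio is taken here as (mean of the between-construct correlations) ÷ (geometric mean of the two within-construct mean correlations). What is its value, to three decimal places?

Mean heterotrait r = 1.37/6 = 0.2283.
Mean within-Lon = 1.55/3 = 0.5167; mean within-IT = 0.38/1 = 0.3800.
Geometric mean = √(0.5167 × 0.3800) = 0.4431.
HTMT = 0.2283 / 0.4431 = 0.515.

0.515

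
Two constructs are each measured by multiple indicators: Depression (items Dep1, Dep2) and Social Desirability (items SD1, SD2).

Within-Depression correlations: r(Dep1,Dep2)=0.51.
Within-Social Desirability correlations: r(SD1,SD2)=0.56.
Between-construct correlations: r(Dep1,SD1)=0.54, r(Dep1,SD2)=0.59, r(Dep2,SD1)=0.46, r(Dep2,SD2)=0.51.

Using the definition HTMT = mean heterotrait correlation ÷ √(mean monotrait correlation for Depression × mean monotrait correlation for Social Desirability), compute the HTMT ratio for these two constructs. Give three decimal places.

0.982

Mean between = 2.10/4 = 0.5250.
Mean within-Dep = 0.51/1 = 0.5100; mean within-SD = 0.56/1 = 0.5600.
Geometric mean = √(0.5100 × 0.5600) = 0.5344.
HTMT = 0.5250 / 0.5344 = 0.982.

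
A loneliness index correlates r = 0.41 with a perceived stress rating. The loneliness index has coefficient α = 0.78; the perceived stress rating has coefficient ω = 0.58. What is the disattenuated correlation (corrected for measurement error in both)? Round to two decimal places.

0.61

r_true = r_obs / √(r_xx · r_yy) = 0.41 / √(0.78 × 0.58) = 0.41 / √0.4524 = 0.41 / 0.6726 ≈ 0.61.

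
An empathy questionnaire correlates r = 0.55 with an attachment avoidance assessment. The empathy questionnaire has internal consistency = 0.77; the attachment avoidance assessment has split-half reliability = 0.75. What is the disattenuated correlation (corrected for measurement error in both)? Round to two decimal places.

r_true = r_obs / √(r_xx · r_yy) = 0.55 / √(0.77 × 0.75) = 0.55 / √0.5775 = 0.55 / 0.7599 ≈ 0.72.

0.72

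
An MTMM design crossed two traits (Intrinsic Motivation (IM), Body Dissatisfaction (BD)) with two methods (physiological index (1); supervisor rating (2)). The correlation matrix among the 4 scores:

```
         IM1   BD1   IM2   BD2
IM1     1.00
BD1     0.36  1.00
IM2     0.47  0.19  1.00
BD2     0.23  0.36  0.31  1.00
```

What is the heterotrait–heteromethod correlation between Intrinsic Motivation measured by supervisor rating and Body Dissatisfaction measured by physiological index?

0.19

Different traits and methods: r(IM2, BD1) = 0.19.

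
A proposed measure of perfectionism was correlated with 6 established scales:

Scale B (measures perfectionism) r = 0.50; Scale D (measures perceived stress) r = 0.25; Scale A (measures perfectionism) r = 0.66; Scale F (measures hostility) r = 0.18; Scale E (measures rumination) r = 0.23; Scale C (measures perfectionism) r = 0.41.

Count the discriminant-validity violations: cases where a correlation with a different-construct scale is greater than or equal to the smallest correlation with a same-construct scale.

0

Convergent (same construct = perfectionism): Scale B, Scale A, Scale C.
Smallest convergent = 0.41. Discriminant values: 0.25, 0.18, 0.23; count ≥ 0.41 → 0.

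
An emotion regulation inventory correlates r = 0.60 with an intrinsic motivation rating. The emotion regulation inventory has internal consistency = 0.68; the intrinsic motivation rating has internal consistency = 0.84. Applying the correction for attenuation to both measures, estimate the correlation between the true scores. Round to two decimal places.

r_true = r_obs / √(r_xx · r_yy) = 0.60 / √(0.68 × 0.84) = 0.60 / √0.5712 = 0.60 / 0.7558 ≈ 0.79.

0.79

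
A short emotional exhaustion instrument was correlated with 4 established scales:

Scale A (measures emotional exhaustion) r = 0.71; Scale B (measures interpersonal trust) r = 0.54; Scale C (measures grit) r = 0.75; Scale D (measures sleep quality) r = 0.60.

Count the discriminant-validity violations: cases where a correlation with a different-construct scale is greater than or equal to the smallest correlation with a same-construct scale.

1

Convergent (same construct = emotional exhaustion): Scale A.
Smallest convergent = 0.71. Discriminant values: 0.54, 0.75, 0.60; count ≥ 0.71 → 1.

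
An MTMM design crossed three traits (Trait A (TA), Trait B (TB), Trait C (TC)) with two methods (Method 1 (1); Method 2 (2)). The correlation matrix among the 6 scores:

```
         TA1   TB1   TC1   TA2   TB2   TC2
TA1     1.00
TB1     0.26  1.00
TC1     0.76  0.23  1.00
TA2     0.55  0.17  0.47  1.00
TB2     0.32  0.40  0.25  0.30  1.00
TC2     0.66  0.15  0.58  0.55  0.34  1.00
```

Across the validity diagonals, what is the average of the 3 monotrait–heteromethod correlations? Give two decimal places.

0.51

Convergent values: 0.55, 0.40, 0.58; mean = 1.53/3 = 0.51.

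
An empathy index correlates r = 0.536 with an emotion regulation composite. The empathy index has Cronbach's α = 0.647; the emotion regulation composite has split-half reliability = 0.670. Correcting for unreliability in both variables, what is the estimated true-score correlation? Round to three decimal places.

r_true = r_obs / √(r_xx · r_yy) = 0.536 / √(0.647 × 0.670) = 0.536 / √0.433490 = 0.536 / 0.6584 ≈ 0.814.

0.814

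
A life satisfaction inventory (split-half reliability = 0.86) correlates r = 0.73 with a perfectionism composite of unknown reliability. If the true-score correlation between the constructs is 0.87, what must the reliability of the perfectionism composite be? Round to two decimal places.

0.82

r_true = r_obs / √(r_xx · r_yy) ⇒ 0.87 = 0.73 / √(0.86 · r_yy).
√(0.86 · r_yy) = 0.73 / 0.87 = 0.8391; 0.86 · r_yy = 0.7041; r_yy = 0.7041 / 0.86 ≈ 0.82.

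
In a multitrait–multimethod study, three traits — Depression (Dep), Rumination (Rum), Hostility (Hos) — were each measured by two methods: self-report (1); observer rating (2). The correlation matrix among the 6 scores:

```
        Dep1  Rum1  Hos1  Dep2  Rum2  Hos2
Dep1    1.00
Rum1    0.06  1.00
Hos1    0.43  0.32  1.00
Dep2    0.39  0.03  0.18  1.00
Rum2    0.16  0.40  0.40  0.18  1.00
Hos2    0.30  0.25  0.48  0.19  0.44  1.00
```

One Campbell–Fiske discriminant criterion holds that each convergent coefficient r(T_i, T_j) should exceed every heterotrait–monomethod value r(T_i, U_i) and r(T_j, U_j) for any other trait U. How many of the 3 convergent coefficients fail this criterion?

2

Checking each validity diagonal entry against its comparison values:
Dep (methods 1·2): 0.39 vs {0.06, 0.18, 0.43, 0.19} → fail.
Rum (methods 1·2): 0.40 vs {0.06, 0.18, 0.32, 0.44} → fail.
Hos (methods 1·2): 0.48 vs {0.43, 0.19, 0.32, 0.44} → pass.
2 of 3 fail.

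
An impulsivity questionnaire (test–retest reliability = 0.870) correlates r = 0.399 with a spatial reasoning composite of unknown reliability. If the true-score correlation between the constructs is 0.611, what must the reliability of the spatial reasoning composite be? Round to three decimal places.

0.490

r_true = r_obs / √(r_xx · r_yy) ⇒ 0.611 = 0.399 / √(0.870 · r_yy).
√(0.870 · r_yy) = 0.399 / 0.611 = 0.6530; 0.870 · r_yy = 0.4264; r_yy = 0.4264 / 0.870 ≈ 0.490.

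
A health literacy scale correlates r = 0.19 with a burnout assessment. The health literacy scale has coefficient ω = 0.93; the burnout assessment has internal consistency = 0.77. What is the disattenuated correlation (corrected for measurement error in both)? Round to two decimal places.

0.22

r_true = r_obs / √(r_xx · r_yy) = 0.19 / √(0.93 × 0.77) = 0.19 / √0.7161 = 0.19 / 0.8462 ≈ 0.22.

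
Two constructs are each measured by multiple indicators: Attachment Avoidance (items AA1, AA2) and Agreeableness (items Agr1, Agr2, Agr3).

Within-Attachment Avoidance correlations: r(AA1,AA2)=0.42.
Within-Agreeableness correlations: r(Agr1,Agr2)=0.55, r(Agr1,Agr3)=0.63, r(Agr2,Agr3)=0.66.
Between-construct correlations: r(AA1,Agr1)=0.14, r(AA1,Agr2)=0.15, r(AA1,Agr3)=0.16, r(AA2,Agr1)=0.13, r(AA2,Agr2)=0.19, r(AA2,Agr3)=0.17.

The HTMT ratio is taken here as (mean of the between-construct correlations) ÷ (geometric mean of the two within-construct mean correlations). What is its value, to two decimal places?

0.31

Mean between = 0.94/6 = 0.1567.
Mean within-AA = 0.42/1 = 0.4200; mean within-Agr = 1.84/3 = 0.6133.
Geometric mean = √(0.4200 × 0.6133) = 0.5075.
HTMT = 0.1567 / 0.5075 = 0.31.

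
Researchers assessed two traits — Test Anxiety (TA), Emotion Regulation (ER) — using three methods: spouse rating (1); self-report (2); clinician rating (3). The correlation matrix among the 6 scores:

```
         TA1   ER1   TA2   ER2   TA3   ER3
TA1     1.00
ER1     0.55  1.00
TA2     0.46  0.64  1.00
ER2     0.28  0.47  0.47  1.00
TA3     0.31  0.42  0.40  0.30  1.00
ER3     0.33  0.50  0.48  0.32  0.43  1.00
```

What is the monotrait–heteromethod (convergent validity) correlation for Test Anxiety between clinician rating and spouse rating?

0.31

Same trait (TA), different methods: r(TA3, TA1) = 0.31.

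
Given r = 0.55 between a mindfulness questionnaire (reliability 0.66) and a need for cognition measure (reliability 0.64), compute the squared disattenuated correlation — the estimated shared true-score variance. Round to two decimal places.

0.72

Disattenuated r = 0.55 / √(0.66 × 0.64) = 0.55 / 0.6499 = 0.8463.
Shared true-score variance = 0.8463² = 0.7162 ≈ 0.72.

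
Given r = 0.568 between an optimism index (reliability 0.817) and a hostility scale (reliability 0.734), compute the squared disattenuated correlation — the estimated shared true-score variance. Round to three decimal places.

Disattenuated r = 0.568 / √(0.817 × 0.734) = 0.568 / 0.7744 = 0.7335.
Shared true-score variance = 0.7335² = 0.5380 ≈ 0.538.

0.538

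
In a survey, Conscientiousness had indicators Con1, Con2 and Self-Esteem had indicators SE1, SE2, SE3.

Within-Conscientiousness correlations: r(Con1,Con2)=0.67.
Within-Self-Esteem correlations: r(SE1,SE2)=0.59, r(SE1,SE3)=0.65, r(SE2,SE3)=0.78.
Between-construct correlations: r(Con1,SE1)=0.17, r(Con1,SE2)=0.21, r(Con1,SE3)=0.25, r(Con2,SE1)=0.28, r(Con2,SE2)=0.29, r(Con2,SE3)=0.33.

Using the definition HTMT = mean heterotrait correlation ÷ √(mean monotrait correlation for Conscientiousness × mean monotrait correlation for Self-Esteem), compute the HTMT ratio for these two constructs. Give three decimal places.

0.380

Mean heterotrait r = 1.53/6 = 0.2550.
Mean within-Con = 0.67/1 = 0.6700; mean within-SE = 2.02/3 = 0.6733.
Geometric mean = √(0.6700 × 0.6733) = 0.6716.
HTMT = 0.2550 / 0.6716 = 0.380.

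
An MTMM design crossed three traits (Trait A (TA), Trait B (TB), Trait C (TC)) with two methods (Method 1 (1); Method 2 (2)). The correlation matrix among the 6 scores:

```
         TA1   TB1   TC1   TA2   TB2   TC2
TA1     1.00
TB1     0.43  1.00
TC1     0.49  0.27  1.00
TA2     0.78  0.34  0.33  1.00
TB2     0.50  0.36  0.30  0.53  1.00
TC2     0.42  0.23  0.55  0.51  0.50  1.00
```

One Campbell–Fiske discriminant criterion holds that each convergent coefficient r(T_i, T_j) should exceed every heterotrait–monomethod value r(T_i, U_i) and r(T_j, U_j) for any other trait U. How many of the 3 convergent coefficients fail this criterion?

1

Convergent coefficients and their comparison sets:
TA (methods 1·2): 0.78 vs {0.43, 0.53, 0.49, 0.51} → pass.
TB (methods 1·2): 0.36 vs {0.43, 0.53, 0.27, 0.50} → fail.
TC (methods 1·2): 0.55 vs {0.49, 0.51, 0.27, 0.50} → pass.
1 of 3 fail.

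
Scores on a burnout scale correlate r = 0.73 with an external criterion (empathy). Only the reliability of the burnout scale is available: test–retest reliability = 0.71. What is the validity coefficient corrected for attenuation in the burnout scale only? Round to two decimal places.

0.87

Single correction: r_c = r_obs / √r_xx = 0.73 / √0.71 = 0.73 / 0.8426 ≈ 0.87.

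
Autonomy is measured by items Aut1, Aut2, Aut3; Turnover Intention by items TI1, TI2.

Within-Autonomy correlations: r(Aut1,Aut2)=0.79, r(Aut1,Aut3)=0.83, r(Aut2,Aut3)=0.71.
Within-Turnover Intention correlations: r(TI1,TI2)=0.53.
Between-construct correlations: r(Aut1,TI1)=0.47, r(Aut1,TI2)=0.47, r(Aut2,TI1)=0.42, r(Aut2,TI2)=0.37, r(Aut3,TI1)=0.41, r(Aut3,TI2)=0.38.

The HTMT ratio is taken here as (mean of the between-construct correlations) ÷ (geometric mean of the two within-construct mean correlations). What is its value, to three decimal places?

Mean between = 2.52/6 = 0.4200.
Mean within-Aut = 2.33/3 = 0.7767; mean within-TI = 0.53/1 = 0.5300.
Geometric mean = √(0.7767 × 0.5300) = 0.6416.
HTMT = 0.4200 / 0.6416 = 0.655.

0.655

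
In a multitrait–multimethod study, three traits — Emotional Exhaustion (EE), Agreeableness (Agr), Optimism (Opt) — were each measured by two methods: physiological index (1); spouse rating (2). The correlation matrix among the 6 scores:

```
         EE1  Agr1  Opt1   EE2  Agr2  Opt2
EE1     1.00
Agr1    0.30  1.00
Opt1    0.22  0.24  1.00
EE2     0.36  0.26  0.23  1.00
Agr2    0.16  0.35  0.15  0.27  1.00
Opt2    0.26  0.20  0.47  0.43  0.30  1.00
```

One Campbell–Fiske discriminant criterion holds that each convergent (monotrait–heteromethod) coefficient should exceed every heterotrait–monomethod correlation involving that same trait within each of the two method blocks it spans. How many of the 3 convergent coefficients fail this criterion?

1

Each convergent coefficient versus the relevant comparison correlations:
EE (methods 1·2): 0.36 vs {0.30, 0.27, 0.22, 0.43} → fail.
Agr (methods 1·2): 0.35 vs {0.30, 0.27, 0.24, 0.30} → pass.
Opt (methods 1·2): 0.47 vs {0.22, 0.43, 0.24, 0.30} → pass.
1 of 3 fail.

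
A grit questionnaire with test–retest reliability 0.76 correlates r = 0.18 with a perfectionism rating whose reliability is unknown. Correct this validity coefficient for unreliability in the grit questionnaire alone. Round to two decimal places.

Single correction: r_c = r_obs / √r_xx = 0.18 / √0.76 = 0.18 / 0.8718 ≈ 0.21.

0.21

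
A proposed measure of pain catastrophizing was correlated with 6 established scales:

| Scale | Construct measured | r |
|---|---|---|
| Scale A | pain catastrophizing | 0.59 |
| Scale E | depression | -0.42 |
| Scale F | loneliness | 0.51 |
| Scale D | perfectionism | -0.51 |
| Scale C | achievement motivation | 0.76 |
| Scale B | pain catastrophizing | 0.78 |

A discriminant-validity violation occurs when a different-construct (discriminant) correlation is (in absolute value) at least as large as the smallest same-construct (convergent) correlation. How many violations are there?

1

Convergent (same construct = pain catastrophizing): Scale A, Scale B.
Smallest convergent = 0.59. Discriminant |r|: 0.42, 0.51, 0.51, 0.76; count ≥ 0.59 → 1.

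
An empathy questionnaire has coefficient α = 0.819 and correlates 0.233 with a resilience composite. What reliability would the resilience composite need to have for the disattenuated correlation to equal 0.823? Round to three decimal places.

0.098

r_true = r_obs / √(r_xx · r_yy) ⇒ 0.823 = 0.233 / √(0.819 · r_yy).
√(0.819 · r_yy) = 0.233 / 0.823 = 0.2831; 0.819 · r_yy = 0.0801; r_yy = 0.0801 / 0.819 ≈ 0.098.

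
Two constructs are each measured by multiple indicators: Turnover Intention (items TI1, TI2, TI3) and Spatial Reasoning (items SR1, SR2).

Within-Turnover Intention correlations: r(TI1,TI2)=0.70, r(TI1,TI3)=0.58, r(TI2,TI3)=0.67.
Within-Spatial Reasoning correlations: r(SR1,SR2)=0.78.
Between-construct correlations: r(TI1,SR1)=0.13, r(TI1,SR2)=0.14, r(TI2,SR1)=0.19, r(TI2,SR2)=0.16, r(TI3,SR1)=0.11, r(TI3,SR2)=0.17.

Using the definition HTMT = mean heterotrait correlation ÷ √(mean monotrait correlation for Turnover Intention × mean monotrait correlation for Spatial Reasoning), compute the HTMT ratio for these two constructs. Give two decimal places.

Between-construct mean = 0.90/6 = 0.1500.
Mean within-TI = 1.95/3 = 0.6500; mean within-SR = 0.78/1 = 0.7800.
Geometric mean = √(0.6500 × 0.7800) = 0.7120.
HTMT = 0.1500 / 0.7120 = 0.21.

0.21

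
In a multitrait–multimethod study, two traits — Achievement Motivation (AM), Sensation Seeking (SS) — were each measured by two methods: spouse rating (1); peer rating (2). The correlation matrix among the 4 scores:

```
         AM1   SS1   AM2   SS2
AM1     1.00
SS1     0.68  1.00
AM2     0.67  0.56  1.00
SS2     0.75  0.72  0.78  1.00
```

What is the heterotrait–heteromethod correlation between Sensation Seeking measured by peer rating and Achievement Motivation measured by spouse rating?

Different traits and methods: r(SS2, AM1) = 0.75.

0.75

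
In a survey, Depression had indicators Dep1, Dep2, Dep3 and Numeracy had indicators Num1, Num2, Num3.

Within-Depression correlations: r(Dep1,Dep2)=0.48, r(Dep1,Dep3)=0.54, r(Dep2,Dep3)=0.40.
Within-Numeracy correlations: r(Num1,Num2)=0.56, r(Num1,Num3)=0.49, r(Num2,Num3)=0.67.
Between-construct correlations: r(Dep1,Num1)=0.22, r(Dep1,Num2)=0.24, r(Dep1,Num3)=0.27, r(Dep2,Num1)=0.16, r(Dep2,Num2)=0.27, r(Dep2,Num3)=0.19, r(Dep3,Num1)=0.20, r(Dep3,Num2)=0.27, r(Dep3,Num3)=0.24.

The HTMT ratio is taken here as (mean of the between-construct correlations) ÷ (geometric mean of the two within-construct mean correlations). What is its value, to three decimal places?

0.439

Between-construct mean = 2.06/9 = 0.2289.
Mean within-Dep = 1.42/3 = 0.4733; mean within-Num = 1.72/3 = 0.5733.
Geometric mean = √(0.4733 × 0.5733) = 0.5209.
HTMT = 0.2289 / 0.5209 = 0.439.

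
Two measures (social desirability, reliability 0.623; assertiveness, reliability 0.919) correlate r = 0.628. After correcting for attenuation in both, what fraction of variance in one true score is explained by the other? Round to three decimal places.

0.689

Disattenuated r = 0.628 / √(0.623 × 0.919) = 0.628 / 0.7567 = 0.8299.
Shared true-score variance = 0.8299² = 0.6887 ≈ 0.689.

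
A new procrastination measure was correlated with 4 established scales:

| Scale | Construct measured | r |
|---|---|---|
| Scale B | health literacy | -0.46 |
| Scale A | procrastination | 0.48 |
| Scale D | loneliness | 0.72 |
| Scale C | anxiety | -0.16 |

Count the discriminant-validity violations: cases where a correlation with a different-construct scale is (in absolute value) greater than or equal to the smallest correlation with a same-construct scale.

1

Convergent (same construct = procrastination): Scale A.
Smallest convergent = 0.48. Discriminant |r|: 0.46, 0.72, 0.16; count ≥ 0.48 → 1.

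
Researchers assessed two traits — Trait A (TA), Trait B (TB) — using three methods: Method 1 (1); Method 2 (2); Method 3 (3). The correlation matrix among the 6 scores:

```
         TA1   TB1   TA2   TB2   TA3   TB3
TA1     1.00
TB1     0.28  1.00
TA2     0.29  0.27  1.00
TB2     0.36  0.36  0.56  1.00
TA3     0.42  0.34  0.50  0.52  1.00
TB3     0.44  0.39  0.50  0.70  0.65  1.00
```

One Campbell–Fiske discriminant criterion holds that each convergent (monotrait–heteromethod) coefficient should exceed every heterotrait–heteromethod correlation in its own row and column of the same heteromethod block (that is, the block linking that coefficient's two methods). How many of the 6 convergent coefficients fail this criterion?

Each convergent coefficient versus the relevant comparison correlations:
TA (methods 1·2): 0.29 vs {0.36, 0.27} → fail.
TA (methods 1·3): 0.42 vs {0.44, 0.34} → fail.
TA (methods 2·3): 0.50 vs {0.50, 0.52} → fail.
TB (methods 1·2): 0.36 vs {0.27, 0.36} → fail.
TB (methods 1·3): 0.39 vs {0.34, 0.44} → fail.
TB (methods 2·3): 0.70 vs {0.52, 0.50} → pass.
5 of 6 fail.

5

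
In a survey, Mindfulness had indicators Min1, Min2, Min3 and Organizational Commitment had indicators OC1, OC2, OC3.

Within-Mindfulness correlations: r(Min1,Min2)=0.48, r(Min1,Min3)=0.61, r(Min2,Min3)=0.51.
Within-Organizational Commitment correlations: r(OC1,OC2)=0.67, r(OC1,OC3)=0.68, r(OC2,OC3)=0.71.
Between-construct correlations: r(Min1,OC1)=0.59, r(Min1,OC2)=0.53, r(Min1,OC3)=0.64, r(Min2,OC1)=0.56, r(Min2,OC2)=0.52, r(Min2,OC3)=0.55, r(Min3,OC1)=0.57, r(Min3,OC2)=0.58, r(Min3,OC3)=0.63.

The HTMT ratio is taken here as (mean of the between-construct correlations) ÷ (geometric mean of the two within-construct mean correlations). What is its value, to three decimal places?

Mean heterotrait r = 5.17/9 = 0.5744.
Mean within-Min = 1.60/3 = 0.5333; mean within-OC = 2.06/3 = 0.6867.
Geometric mean = √(0.5333 × 0.6867) = 0.6052.
HTMT = 0.5744 / 0.6052 = 0.949.

0.949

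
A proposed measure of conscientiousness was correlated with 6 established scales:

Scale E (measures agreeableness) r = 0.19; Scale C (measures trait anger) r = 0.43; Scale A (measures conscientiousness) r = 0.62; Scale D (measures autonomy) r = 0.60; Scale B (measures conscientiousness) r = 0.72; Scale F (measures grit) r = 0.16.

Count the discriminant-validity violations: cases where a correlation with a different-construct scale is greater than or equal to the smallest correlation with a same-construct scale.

0

Convergent (same construct = conscientiousness): Scale A, Scale B.
Smallest convergent = 0.62. Discriminant values: 0.19, 0.43, 0.60, 0.16; count ≥ 0.62 → 0.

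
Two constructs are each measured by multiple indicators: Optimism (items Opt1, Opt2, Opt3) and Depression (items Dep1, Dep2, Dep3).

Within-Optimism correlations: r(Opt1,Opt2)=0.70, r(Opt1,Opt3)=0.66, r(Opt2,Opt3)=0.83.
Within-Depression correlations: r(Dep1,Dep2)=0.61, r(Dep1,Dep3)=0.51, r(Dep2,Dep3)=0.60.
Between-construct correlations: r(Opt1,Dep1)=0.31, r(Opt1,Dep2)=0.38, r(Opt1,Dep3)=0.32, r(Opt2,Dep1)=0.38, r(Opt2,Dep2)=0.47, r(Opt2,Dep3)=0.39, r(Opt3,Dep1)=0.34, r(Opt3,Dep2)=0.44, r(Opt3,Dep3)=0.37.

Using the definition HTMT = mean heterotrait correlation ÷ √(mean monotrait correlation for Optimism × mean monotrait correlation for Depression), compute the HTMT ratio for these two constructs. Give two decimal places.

0.58

Mean between = 3.40/9 = 0.3778.
Mean within-Opt = 2.19/3 = 0.7300; mean within-Dep = 1.72/3 = 0.5733.
Geometric mean = √(0.7300 × 0.5733) = 0.6469.
HTMT = 0.3778 / 0.6469 = 0.58.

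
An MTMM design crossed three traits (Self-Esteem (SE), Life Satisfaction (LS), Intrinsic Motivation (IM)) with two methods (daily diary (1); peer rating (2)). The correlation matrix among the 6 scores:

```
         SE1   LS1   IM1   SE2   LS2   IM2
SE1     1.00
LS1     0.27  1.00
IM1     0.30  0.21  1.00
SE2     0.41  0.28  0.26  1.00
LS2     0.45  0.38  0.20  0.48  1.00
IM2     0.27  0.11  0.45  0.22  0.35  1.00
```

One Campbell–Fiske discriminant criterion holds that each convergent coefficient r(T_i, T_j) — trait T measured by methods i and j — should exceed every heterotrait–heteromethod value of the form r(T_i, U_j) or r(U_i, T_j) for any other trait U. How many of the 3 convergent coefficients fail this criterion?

2

Checking each validity diagonal entry against its comparison values:
SE (methods 1·2): 0.41 vs {0.45, 0.28, 0.27, 0.26} → fail.
LS (methods 1·2): 0.38 vs {0.28, 0.45, 0.11, 0.20} → fail.
IM (methods 1·2): 0.45 vs {0.26, 0.27, 0.20, 0.11} → pass.
2 of 3 fail.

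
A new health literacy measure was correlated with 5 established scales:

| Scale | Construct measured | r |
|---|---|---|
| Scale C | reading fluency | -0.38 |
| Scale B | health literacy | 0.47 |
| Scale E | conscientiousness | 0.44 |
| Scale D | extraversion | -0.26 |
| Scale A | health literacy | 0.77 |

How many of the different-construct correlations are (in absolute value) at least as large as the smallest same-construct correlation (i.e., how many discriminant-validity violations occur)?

Convergent (same construct = health literacy): Scale B, Scale A.
Smallest convergent = 0.47. Discriminant |r|: 0.38, 0.44, 0.26; count ≥ 0.47 → 0.

0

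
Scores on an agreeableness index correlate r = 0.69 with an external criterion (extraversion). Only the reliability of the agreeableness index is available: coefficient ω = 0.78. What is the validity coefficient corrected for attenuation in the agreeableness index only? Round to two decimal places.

0.78

Single correction: r_c = r_obs / √r_xx = 0.69 / √0.78 = 0.69 / 0.8832 ≈ 0.78.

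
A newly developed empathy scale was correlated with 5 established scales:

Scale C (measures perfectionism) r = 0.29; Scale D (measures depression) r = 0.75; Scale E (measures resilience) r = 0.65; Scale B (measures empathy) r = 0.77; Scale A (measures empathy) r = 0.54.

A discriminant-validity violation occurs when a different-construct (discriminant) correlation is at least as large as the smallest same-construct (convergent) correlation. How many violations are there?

Convergent (same construct = empathy): Scale B, Scale A.
Smallest convergent = 0.54. Discriminant values: 0.29, 0.75, 0.65; count ≥ 0.54 → 2.

2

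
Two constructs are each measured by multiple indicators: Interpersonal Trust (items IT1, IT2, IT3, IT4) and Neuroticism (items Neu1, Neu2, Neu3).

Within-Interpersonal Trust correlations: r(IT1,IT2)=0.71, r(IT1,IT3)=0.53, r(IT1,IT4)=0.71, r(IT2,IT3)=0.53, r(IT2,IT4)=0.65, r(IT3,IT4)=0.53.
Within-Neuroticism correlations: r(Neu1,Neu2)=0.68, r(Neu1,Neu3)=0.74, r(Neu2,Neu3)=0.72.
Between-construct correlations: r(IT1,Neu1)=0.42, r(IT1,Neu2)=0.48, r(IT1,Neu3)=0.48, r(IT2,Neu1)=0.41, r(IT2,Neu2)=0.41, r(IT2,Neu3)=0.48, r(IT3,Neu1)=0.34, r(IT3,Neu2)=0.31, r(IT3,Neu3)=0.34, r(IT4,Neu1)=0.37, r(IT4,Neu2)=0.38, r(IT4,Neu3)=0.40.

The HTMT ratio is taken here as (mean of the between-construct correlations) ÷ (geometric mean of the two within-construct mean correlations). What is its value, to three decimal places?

Mean heterotrait r = 4.82/12 = 0.4017.
Mean within-IT = 3.66/6 = 0.6100; mean within-Neu = 2.14/3 = 0.7133.
Geometric mean = √(0.6100 × 0.7133) = 0.6596.
HTMT = 0.4017 / 0.6596 = 0.609.

0.609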